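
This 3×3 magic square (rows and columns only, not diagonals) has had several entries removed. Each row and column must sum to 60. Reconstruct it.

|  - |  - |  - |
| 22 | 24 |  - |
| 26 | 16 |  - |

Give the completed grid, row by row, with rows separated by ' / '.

Row 2: 22 + 24 + ? = 60, so (2,3) = 14.
Row 3 needs 60; the known cells sum to 42, so (3,3) = 18.
Column 1 needs 60; the known cells sum to 48, so (1,1) = 12.
Column 2 must total 60; the given cells sum to 40, so (1,2) = 20.
From column 3, 60 − (14 + 18) gives (1,3) = 28.

12 20 28 / 22 24 14 / 26 16 18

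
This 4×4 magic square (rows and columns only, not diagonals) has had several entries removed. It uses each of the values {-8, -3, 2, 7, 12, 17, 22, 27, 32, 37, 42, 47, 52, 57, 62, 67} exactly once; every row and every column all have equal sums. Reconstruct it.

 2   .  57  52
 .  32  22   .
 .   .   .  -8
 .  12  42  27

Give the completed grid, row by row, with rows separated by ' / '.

2 7 57 52 / 17 32 22 47 / 62 67 -3 -8 / 37 12 42 27

The 16 entries sum to 472, so each line sums to 472/4 = 118.
Using row 1: 2 + 57 + 52 + ? → (1,2) = 118 − 111 = 7.
The remaining cell in row 4 is (4,1) = 118 − 81 = 37.
Using column 2: 7 + 32 + 12 + ? → (3,2) = 118 − 51 = 67.
From column 3, 118 − (57 + 22 + 42) gives (3,3) = -3.
Column 4 needs 118; the known cells sum to 71, so (2,4) = 47.
Row 2 must total 118; the given cells sum to 101, so (2,1) = 17.
Row 3: 67 + (-3) + (-8) + ? = 118, so (3,1) = 62.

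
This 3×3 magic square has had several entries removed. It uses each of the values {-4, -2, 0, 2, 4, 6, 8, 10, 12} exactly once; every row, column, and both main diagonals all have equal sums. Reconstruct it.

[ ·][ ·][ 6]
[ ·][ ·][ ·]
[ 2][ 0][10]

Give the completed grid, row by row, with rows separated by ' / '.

The 9 entries sum to 36, so each line sums to 36/3 = 12.
Column 3: 6 + 10 + ? = 12, so (2,3) = -4.
Anti-diagonal: 6 + 2 + ? = 12, so (2,2) = 4.
Row 2 needs 12; the known cells sum to 0, so (2,1) = 12.
Column 1 must total 12; the given cells sum to 14, so (1,1) = -2.
Column 2 must total 12; the given cells sum to 4, so (1,2) = 8.

-2 8 6 / 12 4 -4 / 2 0 10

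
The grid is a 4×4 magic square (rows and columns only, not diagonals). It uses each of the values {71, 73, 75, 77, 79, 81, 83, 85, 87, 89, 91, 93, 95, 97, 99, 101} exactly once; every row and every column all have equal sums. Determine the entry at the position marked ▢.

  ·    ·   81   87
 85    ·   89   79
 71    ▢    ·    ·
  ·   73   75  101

The 16 entries sum to 1376, so each line sums to 1376/4 = 344.
Row 2: 85 + 89 + 79 + ? = 344, so (2,2) = 91.
Row 4: 73 + 75 + 101 + ? = 344, so (4,1) = 95.
Column 1 needs 344; the known cells sum to 251, so (1,1) = 93.
Using column 3: 81 + 89 + 75 + ? → (3,3) = 344 − 245 = 99.
Column 4: 87 + 79 + 101 + ? = 344, so (3,4) = 77.
Row 1: 93 + 81 + 87 + ? = 344, so (1,2) = 83.
Using row 3: 71 + 99 + 77 + ? → (3,2) = 344 − 247 = 97.

97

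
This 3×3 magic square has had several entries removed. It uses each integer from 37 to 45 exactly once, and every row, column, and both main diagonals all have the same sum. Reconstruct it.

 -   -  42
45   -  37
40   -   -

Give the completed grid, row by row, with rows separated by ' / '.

38 43 42 / 45 41 37 / 40 39 44

The entries are 37 through 45, which sum to 369, so each line sums to 369/3 = 123.
Row 2 needs 123; the known cells sum to 82, so (2,2) = 41.
Column 1 must total 123; the given cells sum to 85, so (1,1) = 38.
Column 3 must total 123; the given cells sum to 79, so (3,3) = 44.
Row 1: 38 + 42 + ? = 123, so (1,2) = 43.
Using row 3: 40 + 44 + ? → (3,2) = 123 − 84 = 39.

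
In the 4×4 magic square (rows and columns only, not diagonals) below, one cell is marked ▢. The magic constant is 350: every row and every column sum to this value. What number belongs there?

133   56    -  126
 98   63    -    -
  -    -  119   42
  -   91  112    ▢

Row 1: 133 + 56 + 126 + ? = 350, so (1,3) = 35.
From column 2, 350 − (56 + 63 + 91) gives (3,2) = 140.
The remaining cell in column 3 is (2,3) = 350 − 266 = 84.
Row 2 must total 350; the given cells sum to 245, so (2,4) = 105.
Using row 3: 140 + 119 + 42 + ? → (3,1) = 350 − 301 = 49.
Column 1 must total 350; the given cells sum to 280, so (4,1) = 70.
From column 4, 350 − (126 + 105 + 42) gives (4,4) = 77.

77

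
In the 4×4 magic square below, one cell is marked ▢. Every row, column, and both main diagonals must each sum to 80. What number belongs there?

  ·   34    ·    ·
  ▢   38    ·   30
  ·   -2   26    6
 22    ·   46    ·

The remaining cell in row 3 is (3,1) = 80 − 30 = 50.
From column 2, 80 − (34 + 38 + (-2)) gives (4,2) = 10.
Row 4 must total 80; the given cells sum to 78, so (4,4) = 2.
The remaining cell in column 4 is (1,4) = 80 − 38 = 42.
Main diagonal needs 80; the known cells sum to 66, so (1,1) = 14.
Anti-diagonal: 42 + (-2) + 22 + ? = 80, so (2,3) = 18.
Row 1: 14 + 34 + 42 + ? = 80, so (1,3) = -10.
Using row 2: 38 + 18 + 30 + ? → (2,1) = 80 − 86 = -6.

-6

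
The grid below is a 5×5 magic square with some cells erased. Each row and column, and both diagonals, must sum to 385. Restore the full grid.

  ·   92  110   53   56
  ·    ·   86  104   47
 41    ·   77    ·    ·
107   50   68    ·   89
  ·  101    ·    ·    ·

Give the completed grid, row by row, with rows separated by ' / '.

Row 1 needs 385; the known cells sum to 311, so (1,1) = 74.
From row 4, 385 − (107 + 50 + 68 + 89) gives (4,4) = 71.
Column 3 needs 385; the known cells sum to 341, so (5,3) = 44.
The remaining cell in anti-diagonal is (5,1) = 385 − 287 = 98.
Using column 1: 74 + 41 + 107 + 98 + ? → (2,1) = 385 − 320 = 65.
Row 2: 65 + 86 + 104 + 47 + ? = 385, so (2,2) = 83.
Column 2: 92 + 83 + 50 + 101 + ? = 385, so (3,2) = 59.
Using main diagonal: 74 + 83 + 77 + 71 + ? → (5,5) = 385 − 305 = 80.
Row 5 must total 385; the given cells sum to 323, so (5,4) = 62.
Column 4 must total 385; the given cells sum to 290, so (3,4) = 95.
The remaining cell in column 5 is (3,5) = 385 − 272 = 113.

74 92 110 53 56 / 65 83 86 104 47 / 41 59 77 95 113 / 107 50 68 71 89 / 98 101 44 62 80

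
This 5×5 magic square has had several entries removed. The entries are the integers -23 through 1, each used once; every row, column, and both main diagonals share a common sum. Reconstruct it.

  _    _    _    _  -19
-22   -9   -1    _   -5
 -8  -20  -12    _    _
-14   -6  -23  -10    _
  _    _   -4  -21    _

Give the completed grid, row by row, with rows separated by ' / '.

The entries are -23 through 1, which sum to -275, so each line sums to -275/5 = -55.
Row 2 must total -55; the given cells sum to -37, so (2,4) = -18.
The remaining cell in row 4 is (4,5) = -55 − (-53) = -2.
From column 3, -55 − (-1 + (-12) + (-23) + (-4)) gives (1,3) = -15.
The remaining cell in anti-diagonal is (5,1) = -55 − (-55) = 0.
Column 1 needs -55; the known cells sum to -44, so (1,1) = -11.
From main diagonal, -55 − (-11 + (-9) + (-12) + (-10)) gives (5,5) = -13.
The remaining cell in row 5 is (5,2) = -55 − (-38) = -17.
Using column 2: -9 + (-20) + (-6) + (-17) + ? → (1,2) = -55 − (-52) = -3.
Column 5 must total -55; the given cells sum to -39, so (3,5) = -16.
The remaining cell in row 1 is (1,4) = -55 − (-48) = -7.
Row 3: -8 + (-20) + (-12) + (-16) + ? = -55, so (3,4) = 1.

-11 -3 -15 -7 -19 / -22 -9 -1 -18 -5 / -8 -20 -12 1 -16 / -14 -6 -23 -10 -2 / 0 -17 -4 -21 -13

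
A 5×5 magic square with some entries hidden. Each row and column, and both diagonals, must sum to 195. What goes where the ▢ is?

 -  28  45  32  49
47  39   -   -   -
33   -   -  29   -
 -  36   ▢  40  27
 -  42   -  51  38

48

Row 1 must total 195; the given cells sum to 154, so (1,1) = 41.
The remaining cell in column 2 is (3,2) = 195 − 145 = 50.
Column 4 must total 195; the given cells sum to 152, so (2,4) = 43.
Main diagonal: 41 + 39 + 40 + 38 + ? = 195, so (3,3) = 37.
From anti-diagonal, 195 − (49 + 43 + 37 + 36) gives (5,1) = 30.
The remaining cell in row 3 is (3,5) = 195 − 149 = 46.
Row 5: 30 + 42 + 51 + 38 + ? = 195, so (5,3) = 34.
From column 1, 195 − (41 + 47 + 33 + 30) gives (4,1) = 44.
Column 5 must total 195; the given cells sum to 160, so (2,5) = 35.
The remaining cell in row 2 is (2,3) = 195 − 164 = 31.
Using row 4: 44 + 36 + 40 + 27 + ? → (4,3) = 195 − 147 = 48.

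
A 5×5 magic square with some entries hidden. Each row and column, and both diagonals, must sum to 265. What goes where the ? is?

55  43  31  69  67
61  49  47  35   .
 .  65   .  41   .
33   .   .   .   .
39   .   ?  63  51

75

From row 2, 265 − (61 + 49 + 47 + 35) gives (2,5) = 73.
From column 1, 265 − (55 + 61 + 33 + 39) gives (3,1) = 77.
Using column 4: 69 + 35 + 41 + 63 + ? → (4,4) = 265 − 208 = 57.
Main diagonal must total 265; the given cells sum to 212, so (3,3) = 53.
Anti-diagonal needs 265; the known cells sum to 194, so (4,2) = 71.
Row 3: 77 + 65 + 53 + 41 + ? = 265, so (3,5) = 29.
The remaining cell in column 2 is (5,2) = 265 − 228 = 37.
The remaining cell in column 5 is (4,5) = 265 − 220 = 45.
Row 4 must total 265; the given cells sum to 206, so (4,3) = 59.
Using row 5: 39 + 37 + 63 + 51 + ? → (5,3) = 265 − 190 = 75.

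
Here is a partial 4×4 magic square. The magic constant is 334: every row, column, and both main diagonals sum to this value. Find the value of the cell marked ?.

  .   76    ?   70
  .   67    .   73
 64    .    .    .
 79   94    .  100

Row 4: 79 + 94 + 100 + ? = 334, so (4,3) = 61.
Column 2 must total 334; the given cells sum to 237, so (3,2) = 97.
From column 4, 334 − (70 + 73 + 100) gives (3,4) = 91.
Anti-diagonal needs 334; the known cells sum to 246, so (2,3) = 88.
Row 2 must total 334; the given cells sum to 228, so (2,1) = 106.
Row 3 must total 334; the given cells sum to 252, so (3,3) = 82.
Using column 1: 106 + 64 + 79 + ? → (1,1) = 334 − 249 = 85.
Column 3 must total 334; the given cells sum to 231, so (1,3) = 103.

103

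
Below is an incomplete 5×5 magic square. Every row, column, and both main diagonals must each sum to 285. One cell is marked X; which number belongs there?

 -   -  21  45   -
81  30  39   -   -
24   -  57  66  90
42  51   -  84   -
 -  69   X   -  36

The remaining cell in row 3 is (3,2) = 285 − 237 = 48.
Using column 2: 30 + 48 + 51 + 69 + ? → (1,2) = 285 − 198 = 87.
Main diagonal needs 285; the known cells sum to 207, so (1,1) = 78.
Row 1: 78 + 87 + 21 + 45 + ? = 285, so (1,5) = 54.
Column 1 needs 285; the known cells sum to 225, so (5,1) = 60.
Anti-diagonal: 54 + 57 + 51 + 60 + ? = 285, so (2,4) = 63.
Row 2 needs 285; the known cells sum to 213, so (2,5) = 72.
Using column 4: 45 + 63 + 66 + 84 + ? → (5,4) = 285 − 258 = 27.
Column 5 needs 285; the known cells sum to 252, so (4,5) = 33.
Row 4 must total 285; the given cells sum to 210, so (4,3) = 75.
Row 5: 60 + 69 + 27 + 36 + ? = 285, so (5,3) = 93.

93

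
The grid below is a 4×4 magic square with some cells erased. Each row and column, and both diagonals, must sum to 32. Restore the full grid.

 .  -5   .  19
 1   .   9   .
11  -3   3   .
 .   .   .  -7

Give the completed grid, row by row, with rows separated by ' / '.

From row 3, 32 − (11 + (-3) + 3) gives (3,4) = 21.
Column 4: 19 + 21 + (-7) + ? = 32, so (2,4) = -1.
Anti-diagonal needs 32; the known cells sum to 25, so (4,1) = 7.
From row 2, 32 − (1 + 9 + (-1)) gives (2,2) = 23.
Column 1 needs 32; the known cells sum to 19, so (1,1) = 13.
Column 2 must total 32; the given cells sum to 15, so (4,2) = 17.
Row 1: 13 + (-5) + 19 + ? = 32, so (1,3) = 5.
From row 4, 32 − (7 + 17 + (-7)) gives (4,3) = 15.

13 -5 5 19 / 1 23 9 -1 / 11 -3 3 21 / 7 17 15 -7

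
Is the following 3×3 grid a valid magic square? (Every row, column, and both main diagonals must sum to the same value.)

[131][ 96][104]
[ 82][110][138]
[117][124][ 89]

Row 1: 131 + 96 + 104 = 331.
Row 2: 82 + 110 + 138 = 330.
Row 3: 117 + 124 + 89 = 330.
Column 1: 131 + 82 + 117 = 330.
Column 2: 96 + 110 + 124 = 330.
Column 3: 104 + 138 + 89 = 331.
Main diagonal: 131 + 110 + 89 = 330.
Anti-diagonal: 104 + 110 + 117 = 331.

No — row 3 sums to 330 but row 1 sums to 331.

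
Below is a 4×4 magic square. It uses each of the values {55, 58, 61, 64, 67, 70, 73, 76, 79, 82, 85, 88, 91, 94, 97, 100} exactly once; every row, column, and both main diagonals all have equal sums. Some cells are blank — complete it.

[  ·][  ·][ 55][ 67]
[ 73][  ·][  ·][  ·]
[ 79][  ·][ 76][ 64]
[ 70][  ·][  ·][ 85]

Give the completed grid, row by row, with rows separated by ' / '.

88 100 55 67 / 73 61 82 94 / 79 91 76 64 / 70 58 97 85

The 16 entries sum to 1240, so each line sums to 1240/4 = 310.
Using row 3: 79 + 76 + 64 + ? → (3,2) = 310 − 219 = 91.
Column 1: 73 + 79 + 70 + ? = 310, so (1,1) = 88.
Column 4 needs 310; the known cells sum to 216, so (2,4) = 94.
From main diagonal, 310 − (88 + 76 + 85) gives (2,2) = 61.
The remaining cell in anti-diagonal is (2,3) = 310 − 228 = 82.
Row 1 must total 310; the given cells sum to 210, so (1,2) = 100.
Using column 2: 100 + 61 + 91 + ? → (4,2) = 310 − 252 = 58.
The remaining cell in column 3 is (4,3) = 310 − 213 = 97.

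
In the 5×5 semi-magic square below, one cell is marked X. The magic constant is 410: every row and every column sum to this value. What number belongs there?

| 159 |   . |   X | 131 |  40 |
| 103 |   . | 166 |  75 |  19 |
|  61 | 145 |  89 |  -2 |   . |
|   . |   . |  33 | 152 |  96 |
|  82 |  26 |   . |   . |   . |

12

Row 2: 103 + 166 + 75 + 19 + ? = 410, so (2,2) = 47.
Row 3 needs 410; the known cells sum to 293, so (3,5) = 117.
The remaining cell in column 1 is (4,1) = 410 − 405 = 5.
The remaining cell in column 4 is (5,4) = 410 − 356 = 54.
The remaining cell in column 5 is (5,5) = 410 − 272 = 138.
Row 4 needs 410; the known cells sum to 286, so (4,2) = 124.
Row 5: 82 + 26 + 54 + 138 + ? = 410, so (5,3) = 110.
Column 2: 47 + 145 + 124 + 26 + ? = 410, so (1,2) = 68.
Using column 3: 166 + 89 + 33 + 110 + ? → (1,3) = 410 − 398 = 12.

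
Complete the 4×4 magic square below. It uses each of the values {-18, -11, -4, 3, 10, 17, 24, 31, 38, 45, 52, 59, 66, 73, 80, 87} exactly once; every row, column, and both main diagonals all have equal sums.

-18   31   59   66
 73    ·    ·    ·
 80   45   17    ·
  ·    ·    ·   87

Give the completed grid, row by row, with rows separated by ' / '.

The 16 entries sum to 552, so each line sums to 552/4 = 138.
The remaining cell in row 3 is (3,4) = 138 − 142 = -4.
Column 1: -18 + 73 + 80 + ? = 138, so (4,1) = 3.
Column 4 needs 138; the known cells sum to 149, so (2,4) = -11.
Main diagonal must total 138; the given cells sum to 86, so (2,2) = 52.
Anti-diagonal needs 138; the known cells sum to 114, so (2,3) = 24.
Using column 2: 31 + 52 + 45 + ? → (4,2) = 138 − 128 = 10.
The remaining cell in column 3 is (4,3) = 138 − 100 = 38.

-18 31 59 66 / 73 52 24 -11 / 80 45 17 -4 / 3 10 38 87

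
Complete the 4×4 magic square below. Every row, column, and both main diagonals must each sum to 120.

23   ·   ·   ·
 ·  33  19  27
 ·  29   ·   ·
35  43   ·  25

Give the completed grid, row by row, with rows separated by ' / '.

From row 2, 120 − (33 + 19 + 27) gives (2,1) = 41.
From row 4, 120 − (35 + 43 + 25) gives (4,3) = 17.
From column 1, 120 − (23 + 41 + 35) gives (3,1) = 21.
Column 2 must total 120; the given cells sum to 105, so (1,2) = 15.
Main diagonal: 23 + 33 + 25 + ? = 120, so (3,3) = 39.
From anti-diagonal, 120 − (19 + 29 + 35) gives (1,4) = 37.
Row 1 needs 120; the known cells sum to 75, so (1,3) = 45.
Row 3 must total 120; the given cells sum to 89, so (3,4) = 31.

23 15 45 37 / 41 33 19 27 / 21 29 39 31 / 35 43 17 25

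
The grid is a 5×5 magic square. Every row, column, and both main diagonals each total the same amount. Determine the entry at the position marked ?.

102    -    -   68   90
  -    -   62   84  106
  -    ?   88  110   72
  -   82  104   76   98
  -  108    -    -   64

66

Column 5 is complete and sums to 430; that is the magic constant.
Row 4 must total 430; the given cells sum to 360, so (4,1) = 70.
Using column 4: 68 + 84 + 110 + 76 + ? → (5,4) = 430 − 338 = 92.
Main diagonal must total 430; the given cells sum to 330, so (2,2) = 100.
Using anti-diagonal: 90 + 84 + 88 + 82 + ? → (5,1) = 430 − 344 = 86.
Using row 2: 100 + 62 + 84 + 106 + ? → (2,1) = 430 − 352 = 78.
From row 5, 430 − (86 + 108 + 92 + 64) gives (5,3) = 80.
The remaining cell in column 1 is (3,1) = 430 − 336 = 94.
Column 3: 62 + 88 + 104 + 80 + ? = 430, so (1,3) = 96.
Row 1 must total 430; the given cells sum to 356, so (1,2) = 74.
The remaining cell in row 3 is (3,2) = 430 − 364 = 66.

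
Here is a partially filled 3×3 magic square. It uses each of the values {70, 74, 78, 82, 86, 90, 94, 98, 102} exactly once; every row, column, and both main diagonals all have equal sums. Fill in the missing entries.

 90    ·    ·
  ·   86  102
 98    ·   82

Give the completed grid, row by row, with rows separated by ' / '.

The 9 entries sum to 774, so each line sums to 774/3 = 258.
Row 2 needs 258; the known cells sum to 188, so (2,1) = 70.
Row 3 needs 258; the known cells sum to 180, so (3,2) = 78.
Column 2 must total 258; the given cells sum to 164, so (1,2) = 94.
Using column 3: 102 + 82 + ? → (1,3) = 258 − 184 = 74.

90 94 74 / 70 86 102 / 98 78 82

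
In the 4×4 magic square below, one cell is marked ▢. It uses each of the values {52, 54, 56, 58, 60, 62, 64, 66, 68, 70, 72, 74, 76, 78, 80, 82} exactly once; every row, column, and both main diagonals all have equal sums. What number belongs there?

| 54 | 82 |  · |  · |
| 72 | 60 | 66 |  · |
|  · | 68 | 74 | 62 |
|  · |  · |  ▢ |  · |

The 16 entries sum to 1072, so each line sums to 1072/4 = 268.
From row 2, 268 − (72 + 60 + 66) gives (2,4) = 70.
Using row 3: 68 + 74 + 62 + ? → (3,1) = 268 − 204 = 64.
Column 1 needs 268; the known cells sum to 190, so (4,1) = 78.
From column 2, 268 − (82 + 60 + 68) gives (4,2) = 58.
Main diagonal must total 268; the given cells sum to 188, so (4,4) = 80.
Anti-diagonal: 66 + 68 + 78 + ? = 268, so (1,4) = 56.
Row 1: 54 + 82 + 56 + ? = 268, so (1,3) = 76.
Row 4 must total 268; the given cells sum to 216, so (4,3) = 52.

52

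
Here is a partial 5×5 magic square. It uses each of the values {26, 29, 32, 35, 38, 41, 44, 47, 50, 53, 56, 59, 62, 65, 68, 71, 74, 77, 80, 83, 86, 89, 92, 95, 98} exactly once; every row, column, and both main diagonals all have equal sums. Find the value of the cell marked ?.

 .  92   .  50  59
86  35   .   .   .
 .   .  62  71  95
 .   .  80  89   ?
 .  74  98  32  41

The 25 entries sum to 1550, so each line sums to 1550/5 = 310.
From row 5, 310 − (74 + 98 + 32 + 41) gives (5,1) = 65.
Using column 4: 50 + 71 + 89 + 32 + ? → (2,4) = 310 − 242 = 68.
From main diagonal, 310 − (35 + 62 + 89 + 41) gives (1,1) = 83.
Using anti-diagonal: 59 + 68 + 62 + 65 + ? → (4,2) = 310 − 254 = 56.
The remaining cell in row 1 is (1,3) = 310 − 284 = 26.
Column 2: 92 + 35 + 56 + 74 + ? = 310, so (3,2) = 53.
Using column 3: 26 + 62 + 80 + 98 + ? → (2,3) = 310 − 266 = 44.
Row 2: 86 + 35 + 44 + 68 + ? = 310, so (2,5) = 77.
Using row 3: 53 + 62 + 71 + 95 + ? → (3,1) = 310 − 281 = 29.
Using column 1: 83 + 86 + 29 + 65 + ? → (4,1) = 310 − 263 = 47.
From column 5, 310 − (59 + 77 + 95 + 41) gives (4,5) = 38.

38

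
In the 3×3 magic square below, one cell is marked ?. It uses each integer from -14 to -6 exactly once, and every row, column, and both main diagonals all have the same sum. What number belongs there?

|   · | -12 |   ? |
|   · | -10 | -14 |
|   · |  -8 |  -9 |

The entries are -14 through -6, which sum to -90, so each line sums to -90/3 = -30.
Row 2 must total -30; the given cells sum to -24, so (2,1) = -6.
Row 3: -8 + (-9) + ? = -30, so (3,1) = -13.
The remaining cell in column 1 is (1,1) = -30 − (-19) = -11.
Using column 3: -14 + (-9) + ? → (1,3) = -30 − (-23) = -7.

-7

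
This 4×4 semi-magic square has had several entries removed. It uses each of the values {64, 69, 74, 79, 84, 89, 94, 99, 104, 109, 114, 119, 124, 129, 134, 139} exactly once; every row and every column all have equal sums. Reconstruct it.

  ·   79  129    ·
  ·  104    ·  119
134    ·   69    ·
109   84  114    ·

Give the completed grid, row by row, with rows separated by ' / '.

The 16 entries sum to 1624, so each line sums to 1624/4 = 406.
From row 4, 406 − (109 + 84 + 114) gives (4,4) = 99.
The remaining cell in column 2 is (3,2) = 406 − 267 = 139.
From column 3, 406 − (129 + 69 + 114) gives (2,3) = 94.
From row 2, 406 − (104 + 94 + 119) gives (2,1) = 89.
Using row 3: 134 + 139 + 69 + ? → (3,4) = 406 − 342 = 64.
The remaining cell in column 1 is (1,1) = 406 − 332 = 74.
Column 4 needs 406; the known cells sum to 282, so (1,4) = 124.

74 79 129 124 / 89 104 94 119 / 134 139 69 64 / 109 84 114 99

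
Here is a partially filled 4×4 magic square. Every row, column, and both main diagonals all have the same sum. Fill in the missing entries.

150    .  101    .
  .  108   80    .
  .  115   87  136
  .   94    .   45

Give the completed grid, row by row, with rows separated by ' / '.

150 73 101 66 / 59 108 80 143 / 52 115 87 136 / 129 94 122 45

Main diagonal is already complete: 150 + 108 + 87 + 45 = 390, so that is the magic constant.
The remaining cell in row 3 is (3,1) = 390 − 338 = 52.
Column 2 must total 390; the given cells sum to 317, so (1,2) = 73.
Column 3: 101 + 80 + 87 + ? = 390, so (4,3) = 122.
Using row 1: 150 + 73 + 101 + ? → (1,4) = 390 − 324 = 66.
Using row 4: 94 + 122 + 45 + ? → (4,1) = 390 − 261 = 129.
Column 1: 150 + 52 + 129 + ? = 390, so (2,1) = 59.
Using column 4: 66 + 136 + 45 + ? → (2,4) = 390 − 247 = 143.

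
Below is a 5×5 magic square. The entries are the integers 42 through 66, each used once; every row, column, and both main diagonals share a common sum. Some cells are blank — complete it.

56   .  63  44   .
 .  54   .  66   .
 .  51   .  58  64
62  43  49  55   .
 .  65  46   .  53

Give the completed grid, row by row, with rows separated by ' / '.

56 57 63 44 50 / 48 54 60 66 42 / 45 51 52 58 64 / 62 43 49 55 61 / 59 65 46 47 53

The entries are 42 through 66, which sum to 1350, so each line sums to 1350/5 = 270.
Row 4: 62 + 43 + 49 + 55 + ? = 270, so (4,5) = 61.
Using column 2: 54 + 51 + 43 + 65 + ? → (1,2) = 270 − 213 = 57.
The remaining cell in column 4 is (5,4) = 270 − 223 = 47.
From main diagonal, 270 − (56 + 54 + 55 + 53) gives (3,3) = 52.
Row 1: 56 + 57 + 63 + 44 + ? = 270, so (1,5) = 50.
The remaining cell in row 3 is (3,1) = 270 − 225 = 45.
The remaining cell in row 5 is (5,1) = 270 − 211 = 59.
From column 1, 270 − (56 + 45 + 62 + 59) gives (2,1) = 48.
Column 3: 63 + 52 + 49 + 46 + ? = 270, so (2,3) = 60.
From column 5, 270 − (50 + 64 + 61 + 53) gives (2,5) = 42.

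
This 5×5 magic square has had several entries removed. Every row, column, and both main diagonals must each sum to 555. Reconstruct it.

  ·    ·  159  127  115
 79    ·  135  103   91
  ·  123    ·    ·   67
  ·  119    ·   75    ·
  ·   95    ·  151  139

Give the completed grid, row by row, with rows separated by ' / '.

Row 2 needs 555; the known cells sum to 408, so (2,2) = 147.
Column 2 needs 555; the known cells sum to 484, so (1,2) = 71.
From column 4, 555 − (127 + 103 + 75 + 151) gives (3,4) = 99.
Using column 5: 115 + 91 + 67 + 139 + ? → (4,5) = 555 − 412 = 143.
Row 1 must total 555; the given cells sum to 472, so (1,1) = 83.
The remaining cell in main diagonal is (3,3) = 555 − 444 = 111.
Anti-diagonal needs 555; the known cells sum to 448, so (5,1) = 107.
Using row 3: 123 + 111 + 99 + 67 + ? → (3,1) = 555 − 400 = 155.
Row 5 needs 555; the known cells sum to 492, so (5,3) = 63.
Column 1 needs 555; the known cells sum to 424, so (4,1) = 131.
From column 3, 555 − (159 + 135 + 111 + 63) gives (4,3) = 87.

83 71 159 127 115 / 79 147 135 103 91 / 155 123 111 99 67 / 131 119 87 75 143 / 107 95 63 151 139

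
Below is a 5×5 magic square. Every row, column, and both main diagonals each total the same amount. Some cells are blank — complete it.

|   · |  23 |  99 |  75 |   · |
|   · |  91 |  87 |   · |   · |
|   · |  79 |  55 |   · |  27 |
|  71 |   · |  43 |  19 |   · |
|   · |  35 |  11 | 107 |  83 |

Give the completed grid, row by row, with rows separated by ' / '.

Column 3 is already complete: 99 + 87 + 55 + 43 + 11 = 295, so that is the magic constant.
The remaining cell in row 5 is (5,1) = 295 − 236 = 59.
From column 2, 295 − (23 + 91 + 79 + 35) gives (4,2) = 67.
Using main diagonal: 91 + 55 + 19 + 83 + ? → (1,1) = 295 − 248 = 47.
Row 1 needs 295; the known cells sum to 244, so (1,5) = 51.
Row 4 must total 295; the given cells sum to 200, so (4,5) = 95.
Column 5 needs 295; the known cells sum to 256, so (2,5) = 39.
Anti-diagonal needs 295; the known cells sum to 232, so (2,4) = 63.
Using row 2: 91 + 87 + 63 + 39 + ? → (2,1) = 295 − 280 = 15.
Column 1 needs 295; the known cells sum to 192, so (3,1) = 103.
The remaining cell in column 4 is (3,4) = 295 − 264 = 31.

47 23 99 75 51 / 15 91 87 63 39 / 103 79 55 31 27 / 71 67 43 19 95 / 59 35 11 107 83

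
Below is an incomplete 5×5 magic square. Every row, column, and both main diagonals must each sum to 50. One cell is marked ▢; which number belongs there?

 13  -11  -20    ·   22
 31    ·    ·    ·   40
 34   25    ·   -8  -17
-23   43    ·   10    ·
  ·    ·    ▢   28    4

Using row 1: 13 + (-11) + (-20) + 22 + ? → (1,4) = 50 − 4 = 46.
From row 3, 50 − (34 + 25 + (-8) + (-17)) gives (3,3) = 16.
Using column 1: 13 + 31 + 34 + (-23) + ? → (5,1) = 50 − 55 = -5.
The remaining cell in column 4 is (2,4) = 50 − 76 = -26.
Using column 5: 22 + 40 + (-17) + 4 + ? → (4,5) = 50 − 49 = 1.
The remaining cell in main diagonal is (2,2) = 50 − 43 = 7.
From row 2, 50 − (31 + 7 + (-26) + 40) gives (2,3) = -2.
Row 4 must total 50; the given cells sum to 31, so (4,3) = 19.
Column 2 must total 50; the given cells sum to 64, so (5,2) = -14.
Column 3: -20 + (-2) + 16 + 19 + ? = 50, so (5,3) = 37.

37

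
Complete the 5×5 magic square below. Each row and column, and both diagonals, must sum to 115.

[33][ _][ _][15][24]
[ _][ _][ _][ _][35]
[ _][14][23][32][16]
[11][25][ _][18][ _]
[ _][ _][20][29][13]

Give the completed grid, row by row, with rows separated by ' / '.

From row 3, 115 − (14 + 23 + 32 + 16) gives (3,1) = 30.
Using column 4: 15 + 32 + 18 + 29 + ? → (2,4) = 115 − 94 = 21.
Column 5 must total 115; the given cells sum to 88, so (4,5) = 27.
Main diagonal: 33 + 23 + 18 + 13 + ? = 115, so (2,2) = 28.
From anti-diagonal, 115 − (24 + 21 + 23 + 25) gives (5,1) = 22.
Row 4: 11 + 25 + 18 + 27 + ? = 115, so (4,3) = 34.
The remaining cell in row 5 is (5,2) = 115 − 84 = 31.
Column 1: 33 + 30 + 11 + 22 + ? = 115, so (2,1) = 19.
Column 2: 28 + 14 + 25 + 31 + ? = 115, so (1,2) = 17.
The remaining cell in row 1 is (1,3) = 115 − 89 = 26.
The remaining cell in row 2 is (2,3) = 115 − 103 = 12.

33 17 26 15 24 / 19 28 12 21 35 / 30 14 23 32 16 / 11 25 34 18 27 / 22 31 20 29 13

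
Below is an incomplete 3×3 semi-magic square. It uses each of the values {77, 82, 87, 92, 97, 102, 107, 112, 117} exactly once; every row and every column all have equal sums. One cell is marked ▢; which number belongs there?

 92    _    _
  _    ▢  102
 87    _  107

The 9 entries sum to 873, so each line sums to 873/3 = 291.
Row 3: 87 + 107 + ? = 291, so (3,2) = 97.
Column 1 needs 291; the known cells sum to 179, so (2,1) = 112.
From column 3, 291 − (102 + 107) gives (1,3) = 82.
Row 1: 92 + 82 + ? = 291, so (1,2) = 117.
From row 2, 291 − (112 + 102) gives (2,2) = 77.

77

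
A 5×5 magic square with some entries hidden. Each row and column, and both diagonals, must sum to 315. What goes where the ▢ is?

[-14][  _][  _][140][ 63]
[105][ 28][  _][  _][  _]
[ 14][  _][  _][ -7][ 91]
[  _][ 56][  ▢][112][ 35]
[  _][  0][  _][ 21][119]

Column 4 must total 315; the given cells sum to 266, so (2,4) = 49.
The remaining cell in column 5 is (2,5) = 315 − 308 = 7.
Main diagonal needs 315; the known cells sum to 245, so (3,3) = 70.
Using anti-diagonal: 63 + 49 + 70 + 56 + ? → (5,1) = 315 − 238 = 77.
Using row 2: 105 + 28 + 49 + 7 + ? → (2,3) = 315 − 189 = 126.
Using row 3: 14 + 70 + (-7) + 91 + ? → (3,2) = 315 − 168 = 147.
From row 5, 315 − (77 + 0 + 21 + 119) gives (5,3) = 98.
Using column 1: -14 + 105 + 14 + 77 + ? → (4,1) = 315 − 182 = 133.
Using column 2: 28 + 147 + 56 + 0 + ? → (1,2) = 315 − 231 = 84.
Row 1: -14 + 84 + 140 + 63 + ? = 315, so (1,3) = 42.
Row 4 must total 315; the given cells sum to 336, so (4,3) = -21.

-21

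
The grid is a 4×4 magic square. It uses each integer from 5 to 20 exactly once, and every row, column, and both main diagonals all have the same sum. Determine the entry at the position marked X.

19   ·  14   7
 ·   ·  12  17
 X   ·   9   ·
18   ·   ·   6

8

The entries are 5 through 20, which sum to 200, so each line sums to 200/4 = 50.
Row 1: 19 + 14 + 7 + ? = 50, so (1,2) = 10.
Using column 3: 14 + 12 + 9 + ? → (4,3) = 50 − 35 = 15.
Using column 4: 7 + 17 + 6 + ? → (3,4) = 50 − 30 = 20.
Main diagonal: 19 + 9 + 6 + ? = 50, so (2,2) = 16.
Anti-diagonal: 7 + 12 + 18 + ? = 50, so (3,2) = 13.
The remaining cell in row 2 is (2,1) = 50 − 45 = 5.
Row 3 must total 50; the given cells sum to 42, so (3,1) = 8.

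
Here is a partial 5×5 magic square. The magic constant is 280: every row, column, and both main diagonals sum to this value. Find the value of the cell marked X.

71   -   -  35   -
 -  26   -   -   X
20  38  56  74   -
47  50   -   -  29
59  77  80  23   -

65

The remaining cell in row 3 is (3,5) = 280 − 188 = 92.
From row 5, 280 − (59 + 77 + 80 + 23) gives (5,5) = 41.
Column 1: 71 + 20 + 47 + 59 + ? = 280, so (2,1) = 83.
Using column 2: 26 + 38 + 50 + 77 + ? → (1,2) = 280 − 191 = 89.
The remaining cell in main diagonal is (4,4) = 280 − 194 = 86.
Row 4 needs 280; the known cells sum to 212, so (4,3) = 68.
The remaining cell in column 4 is (2,4) = 280 − 218 = 62.
Using anti-diagonal: 62 + 56 + 50 + 59 + ? → (1,5) = 280 − 227 = 53.
Row 1 needs 280; the known cells sum to 248, so (1,3) = 32.
Using column 3: 32 + 56 + 68 + 80 + ? → (2,3) = 280 − 236 = 44.
Column 5: 53 + 92 + 29 + 41 + ? = 280, so (2,5) = 65.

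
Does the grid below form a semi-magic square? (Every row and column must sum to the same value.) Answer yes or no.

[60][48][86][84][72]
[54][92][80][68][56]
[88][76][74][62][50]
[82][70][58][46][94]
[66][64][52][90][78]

Row 1: 60 + 48 + 86 + 84 + 72 = 350.
Row 2: 54 + 92 + 80 + 68 + 56 = 350.
Row 3: 88 + 76 + 74 + 62 + 50 = 350.
Row 4: 82 + 70 + 58 + 46 + 94 = 350.
Row 5: 66 + 64 + 52 + 90 + 78 = 350.
Column 1: 60 + 54 + 88 + 82 + 66 = 350.
Column 2: 48 + 92 + 76 + 70 + 64 = 350.
Column 3: 86 + 80 + 74 + 58 + 52 = 350.
Column 4: 84 + 68 + 62 + 46 + 90 = 350.
Column 5: 72 + 56 + 50 + 94 + 78 = 350.
All lines sum to 350.

Yes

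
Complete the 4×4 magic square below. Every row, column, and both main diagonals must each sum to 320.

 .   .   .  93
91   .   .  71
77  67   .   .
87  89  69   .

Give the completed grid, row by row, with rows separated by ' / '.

65 79 83 93 / 91 85 73 71 / 77 67 95 81 / 87 89 69 75

Row 4 must total 320; the given cells sum to 245, so (4,4) = 75.
Column 1 must total 320; the given cells sum to 255, so (1,1) = 65.
Column 4: 93 + 71 + 75 + ? = 320, so (3,4) = 81.
Anti-diagonal: 93 + 67 + 87 + ? = 320, so (2,3) = 73.
Row 2 must total 320; the given cells sum to 235, so (2,2) = 85.
Row 3 needs 320; the known cells sum to 225, so (3,3) = 95.
Column 2 needs 320; the known cells sum to 241, so (1,2) = 79.
From column 3, 320 − (73 + 95 + 69) gives (1,3) = 83.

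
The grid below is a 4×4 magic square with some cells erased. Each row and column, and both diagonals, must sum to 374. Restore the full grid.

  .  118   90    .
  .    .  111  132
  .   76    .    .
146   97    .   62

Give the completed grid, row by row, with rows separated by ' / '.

Row 4 must total 374; the given cells sum to 305, so (4,3) = 69.
From column 2, 374 − (118 + 76 + 97) gives (2,2) = 83.
Using column 3: 90 + 111 + 69 + ? → (3,3) = 374 − 270 = 104.
From main diagonal, 374 − (83 + 104 + 62) gives (1,1) = 125.
Anti-diagonal: 111 + 76 + 146 + ? = 374, so (1,4) = 41.
From row 2, 374 − (83 + 111 + 132) gives (2,1) = 48.
Column 1 needs 374; the known cells sum to 319, so (3,1) = 55.
Column 4 needs 374; the known cells sum to 235, so (3,4) = 139.

125 118 90 41 / 48 83 111 132 / 55 76 104 139 / 146 97 69 62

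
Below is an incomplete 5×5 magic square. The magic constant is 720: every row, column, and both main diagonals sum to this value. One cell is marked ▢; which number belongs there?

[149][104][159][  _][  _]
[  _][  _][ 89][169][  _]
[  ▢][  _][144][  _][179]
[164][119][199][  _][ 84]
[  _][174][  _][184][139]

Row 4 must total 720; the given cells sum to 566, so (4,4) = 154.
From column 3, 720 − (159 + 89 + 144 + 199) gives (5,3) = 129.
Using main diagonal: 149 + 144 + 154 + 139 + ? → (2,2) = 720 − 586 = 134.
From row 5, 720 − (174 + 129 + 184 + 139) gives (5,1) = 94.
Column 2: 104 + 134 + 119 + 174 + ? = 720, so (3,2) = 189.
From anti-diagonal, 720 − (169 + 144 + 119 + 94) gives (1,5) = 194.
Row 1: 149 + 104 + 159 + 194 + ? = 720, so (1,4) = 114.
From column 4, 720 − (114 + 169 + 154 + 184) gives (3,4) = 99.
Column 5: 194 + 179 + 84 + 139 + ? = 720, so (2,5) = 124.
Row 2 needs 720; the known cells sum to 516, so (2,1) = 204.
The remaining cell in row 3 is (3,1) = 720 − 611 = 109.

109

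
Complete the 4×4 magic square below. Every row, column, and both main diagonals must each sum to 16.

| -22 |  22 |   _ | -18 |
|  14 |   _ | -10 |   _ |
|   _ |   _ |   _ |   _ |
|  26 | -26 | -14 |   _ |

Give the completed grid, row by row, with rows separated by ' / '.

-22 22 34 -18 / 14 2 -10 10 / -2 18 6 -6 / 26 -26 -14 30

From row 1, 16 − (-22 + 22 + (-18)) gives (1,3) = 34.
Using row 4: 26 + (-26) + (-14) + ? → (4,4) = 16 − (-14) = 30.
Column 1 needs 16; the known cells sum to 18, so (3,1) = -2.
Column 3: 34 + (-10) + (-14) + ? = 16, so (3,3) = 6.
Using main diagonal: -22 + 6 + 30 + ? → (2,2) = 16 − 14 = 2.
Anti-diagonal needs 16; the known cells sum to -2, so (3,2) = 18.
Using row 2: 14 + 2 + (-10) + ? → (2,4) = 16 − 6 = 10.
Row 3 needs 16; the known cells sum to 22, so (3,4) = -6.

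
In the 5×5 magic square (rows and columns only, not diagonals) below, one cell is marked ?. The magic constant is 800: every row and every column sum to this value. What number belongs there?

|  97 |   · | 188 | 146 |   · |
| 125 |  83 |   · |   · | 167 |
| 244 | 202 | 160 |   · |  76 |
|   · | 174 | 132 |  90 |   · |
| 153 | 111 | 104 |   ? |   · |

The remaining cell in row 3 is (3,4) = 800 − 682 = 118.
Column 1 must total 800; the given cells sum to 619, so (4,1) = 181.
Column 2 must total 800; the given cells sum to 570, so (1,2) = 230.
Column 3 must total 800; the given cells sum to 584, so (2,3) = 216.
Row 1: 97 + 230 + 188 + 146 + ? = 800, so (1,5) = 139.
Row 2: 125 + 83 + 216 + 167 + ? = 800, so (2,4) = 209.
From row 4, 800 − (181 + 174 + 132 + 90) gives (4,5) = 223.
Column 4: 146 + 209 + 118 + 90 + ? = 800, so (5,4) = 237.

237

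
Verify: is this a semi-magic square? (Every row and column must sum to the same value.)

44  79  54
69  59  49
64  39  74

Row 1: 44 + 79 + 54 = 177.
Row 2: 69 + 59 + 49 = 177.
Row 3: 64 + 39 + 74 = 177.
Column 1: 44 + 69 + 64 = 177.
Column 2: 79 + 59 + 39 = 177.
Column 3: 54 + 49 + 74 = 177.
All lines sum to 177.

Yes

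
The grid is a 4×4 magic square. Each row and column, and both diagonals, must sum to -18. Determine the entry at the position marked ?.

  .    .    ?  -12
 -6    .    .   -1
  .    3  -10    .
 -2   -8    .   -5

Row 4: -2 + (-8) + (-5) + ? = -18, so (4,3) = -3.
Column 4 needs -18; the known cells sum to -18, so (3,4) = 0.
The remaining cell in anti-diagonal is (2,3) = -18 − (-11) = -7.
From row 2, -18 − (-6 + (-7) + (-1)) gives (2,2) = -4.
Row 3 must total -18; the given cells sum to -7, so (3,1) = -11.
The remaining cell in column 1 is (1,1) = -18 − (-19) = 1.
Column 2 must total -18; the given cells sum to -9, so (1,2) = -9.
Column 3 must total -18; the given cells sum to -20, so (1,3) = 2.

2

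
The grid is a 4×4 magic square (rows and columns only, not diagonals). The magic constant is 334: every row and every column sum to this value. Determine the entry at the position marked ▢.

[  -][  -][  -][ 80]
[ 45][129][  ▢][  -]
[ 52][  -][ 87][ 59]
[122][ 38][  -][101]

66

The remaining cell in row 3 is (3,2) = 334 − 198 = 136.
Row 4 must total 334; the given cells sum to 261, so (4,3) = 73.
The remaining cell in column 1 is (1,1) = 334 − 219 = 115.
The remaining cell in column 2 is (1,2) = 334 − 303 = 31.
The remaining cell in column 4 is (2,4) = 334 − 240 = 94.
Row 1 needs 334; the known cells sum to 226, so (1,3) = 108.
Row 2 needs 334; the known cells sum to 268, so (2,3) = 66.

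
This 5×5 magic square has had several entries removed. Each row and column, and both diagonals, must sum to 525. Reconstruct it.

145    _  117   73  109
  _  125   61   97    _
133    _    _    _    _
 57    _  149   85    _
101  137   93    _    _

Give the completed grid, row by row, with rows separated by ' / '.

The remaining cell in row 1 is (1,2) = 525 − 444 = 81.
Column 1 must total 525; the given cells sum to 436, so (2,1) = 89.
From column 3, 525 − (117 + 61 + 149 + 93) gives (3,3) = 105.
From main diagonal, 525 − (145 + 125 + 105 + 85) gives (5,5) = 65.
From anti-diagonal, 525 − (109 + 97 + 105 + 101) gives (4,2) = 113.
Row 2: 89 + 125 + 61 + 97 + ? = 525, so (2,5) = 153.
Row 4: 57 + 113 + 149 + 85 + ? = 525, so (4,5) = 121.
Row 5 must total 525; the given cells sum to 396, so (5,4) = 129.
Column 2 needs 525; the known cells sum to 456, so (3,2) = 69.
Column 4 needs 525; the known cells sum to 384, so (3,4) = 141.
Column 5 needs 525; the known cells sum to 448, so (3,5) = 77.

145 81 117 73 109 / 89 125 61 97 153 / 133 69 105 141 77 / 57 113 149 85 121 / 101 137 93 129 65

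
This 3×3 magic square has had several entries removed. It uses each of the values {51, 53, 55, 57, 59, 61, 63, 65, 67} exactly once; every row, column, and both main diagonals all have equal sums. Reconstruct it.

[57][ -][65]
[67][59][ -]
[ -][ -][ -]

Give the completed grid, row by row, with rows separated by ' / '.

57 55 65 / 67 59 51 / 53 63 61

The 9 entries sum to 531, so each line sums to 531/3 = 177.
Row 1: 57 + 65 + ? = 177, so (1,2) = 55.
Row 2: 67 + 59 + ? = 177, so (2,3) = 51.
From column 1, 177 − (57 + 67) gives (3,1) = 53.
Column 2 must total 177; the given cells sum to 114, so (3,2) = 63.
From column 3, 177 − (65 + 51) gives (3,3) = 61.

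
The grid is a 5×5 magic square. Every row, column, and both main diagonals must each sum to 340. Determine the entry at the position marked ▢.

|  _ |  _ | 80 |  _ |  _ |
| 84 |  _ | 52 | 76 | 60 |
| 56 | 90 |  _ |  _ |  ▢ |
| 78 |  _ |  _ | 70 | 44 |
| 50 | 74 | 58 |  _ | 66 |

82

The remaining cell in row 2 is (2,2) = 340 − 272 = 68.
Using row 5: 50 + 74 + 58 + 66 + ? → (5,4) = 340 − 248 = 92.
Using column 1: 84 + 56 + 78 + 50 + ? → (1,1) = 340 − 268 = 72.
Main diagonal needs 340; the known cells sum to 276, so (3,3) = 64.
Column 3 must total 340; the given cells sum to 254, so (4,3) = 86.
From row 4, 340 − (78 + 86 + 70 + 44) gives (4,2) = 62.
Using column 2: 68 + 90 + 62 + 74 + ? → (1,2) = 340 − 294 = 46.
Anti-diagonal must total 340; the given cells sum to 252, so (1,5) = 88.
Using row 1: 72 + 46 + 80 + 88 + ? → (1,4) = 340 − 286 = 54.
Column 4 needs 340; the known cells sum to 292, so (3,4) = 48.
Column 5 must total 340; the given cells sum to 258, so (3,5) = 82.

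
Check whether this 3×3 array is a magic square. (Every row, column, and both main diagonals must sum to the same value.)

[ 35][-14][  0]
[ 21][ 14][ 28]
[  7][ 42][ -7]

Row 1: 35 + (-14) + 0 = 21.
Row 2: 21 + 14 + 28 = 63.
Row 3: 7 + 42 + (-7) = 42.
Column 1: 35 + 21 + 7 = 63.
Column 2: -14 + 14 + 42 = 42.
Column 3: 0 + 28 + (-7) = 21.
Main diagonal: 35 + 14 + (-7) = 42.
Anti-diagonal: 0 + 14 + 7 = 21.

No — column 2 sums to 42 but row 2 sums to 63.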